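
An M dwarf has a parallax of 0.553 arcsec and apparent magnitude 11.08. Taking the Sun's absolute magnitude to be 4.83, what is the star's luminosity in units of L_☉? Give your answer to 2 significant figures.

L/L_☉ ≈ 1.0×10^-4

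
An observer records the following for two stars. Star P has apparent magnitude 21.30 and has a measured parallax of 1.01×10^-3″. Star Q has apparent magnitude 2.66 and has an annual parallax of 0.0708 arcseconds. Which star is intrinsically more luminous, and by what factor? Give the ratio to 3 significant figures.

Star Q is more luminous, by a factor of 5820.

Star P: d = 1/p = 1/1.01×10^-3″ = 990.1 pc
Star P: M = m − 5 log₁₀ d + 5 = 21.30 − 5·2.9957 + 5 = 11.322
Star Q: d = 1/p = 1/0.0708″ = 14.12 pc
Star Q: M = m − 5 log₁₀ d + 5 = 2.66 − 5·1.1500 + 5 = 1.910
ΔM = M_P − M_Q = 11.322 − (1.910) = 9.411; smaller M is more luminous → Star Q.
L ratio = 10^(0.4 |ΔM|) = 10^3.765 = 5815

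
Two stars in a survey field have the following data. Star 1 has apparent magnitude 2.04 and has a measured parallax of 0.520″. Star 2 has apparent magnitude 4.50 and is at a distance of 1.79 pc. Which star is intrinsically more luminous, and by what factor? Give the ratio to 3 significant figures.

Star 1 is more luminous, by a factor of 11.1.

Star 1: d = 1/p = 1/0.520″ = 1.923 pc
Star 1: M = m − 5 log₁₀ d + 5 = 2.04 − 5·0.2840 + 5 = 5.620
Star 2: M = m − 5 log₁₀ d + 5 = 4.50 − 5·0.2529 + 5 = 8.236
ΔM = M_1 − M_2 = 5.620 − (8.236) = -2.616; smaller M is more luminous → Star 1.
L ratio = 10^(0.4 |ΔM|) = 10^1.046 = 11.12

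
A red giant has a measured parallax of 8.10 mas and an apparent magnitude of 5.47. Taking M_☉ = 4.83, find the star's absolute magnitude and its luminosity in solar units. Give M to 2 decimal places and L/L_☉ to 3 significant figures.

M ≈ 0.01; L/L_☉ ≈ 84.5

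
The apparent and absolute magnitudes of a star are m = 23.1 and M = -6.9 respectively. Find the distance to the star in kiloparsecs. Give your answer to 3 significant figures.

Distance modulus: m − M = 23.1 − (-6.9) = 30.000
m − M = 5 log₁₀ d − 5
log₁₀ d = (m − M)/5 + 1 = 7.0000
d = 10^7.0000 = 1.000×10^7 pc
= 10000 kpc

d ≈ 10000 kpc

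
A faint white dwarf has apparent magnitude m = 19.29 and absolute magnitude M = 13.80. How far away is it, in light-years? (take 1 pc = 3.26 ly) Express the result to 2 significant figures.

μ = m − M = 5.490
m − M = 5 log₁₀ d − 5
log₁₀ d = (m − M)/5 + 1 = 2.0980
d = 10^2.0980 = 125.3 pc
= 408.5 ly

d ≈ 410 ly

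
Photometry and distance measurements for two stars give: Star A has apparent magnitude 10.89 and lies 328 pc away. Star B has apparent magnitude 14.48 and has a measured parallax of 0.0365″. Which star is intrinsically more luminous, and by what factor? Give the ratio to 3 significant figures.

Star A is more luminous, by a factor of 3910.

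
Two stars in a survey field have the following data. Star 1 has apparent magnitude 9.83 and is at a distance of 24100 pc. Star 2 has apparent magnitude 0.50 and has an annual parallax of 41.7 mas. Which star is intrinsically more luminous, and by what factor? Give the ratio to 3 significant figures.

Star 1 is more luminous, by a factor of 187.

Star 1: M = m − 5 log₁₀ d + 5 = 9.83 − 5·4.3820 + 5 = -7.080
Star 2: p = 41.7 mas = 0.0417″ → d = 1/p = 23.98 pc
Star 2: M = m − 5 log₁₀ d + 5 = 0.50 − 5·1.3799 + 5 = -1.399
ΔM = M_1 − M_2 = -7.080 − (-1.399) = -5.681; smaller M is more luminous → Star 1.
L ratio = 10^(0.4 |ΔM|) = 10^2.272 = 187.2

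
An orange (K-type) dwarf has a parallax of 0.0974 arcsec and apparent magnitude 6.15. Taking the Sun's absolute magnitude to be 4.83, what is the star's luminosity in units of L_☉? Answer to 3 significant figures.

d = 1/p = 1/0.0974″ = 10.27 pc
M = m − 5 log₁₀ d + 5 = 6.15 − 5·1.0114 + 5 = 6.093
M − M_☉ = 6.093 − 4.83 = 1.263
L/L_☉ = 10^(−0.4 × 1.263) = 0.3125

L/L_☉ ≈ 0.313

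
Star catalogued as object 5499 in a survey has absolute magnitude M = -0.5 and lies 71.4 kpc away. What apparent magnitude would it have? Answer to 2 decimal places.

m ≈ 18.77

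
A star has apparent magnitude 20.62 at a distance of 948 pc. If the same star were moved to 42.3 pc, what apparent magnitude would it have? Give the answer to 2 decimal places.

Flux ∝ 1/d², so Δm = 5 log₁₀(d₂/d₁) = 5 log₁₀(42.3/948) = -6.752
m₂ = m₁ + Δm = 20.62 + (-6.752) = 13.868

m ≈ 13.87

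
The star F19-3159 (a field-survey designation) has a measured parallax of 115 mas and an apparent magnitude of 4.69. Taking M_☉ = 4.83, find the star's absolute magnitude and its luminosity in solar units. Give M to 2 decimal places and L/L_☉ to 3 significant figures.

M ≈ 4.99; L/L_☉ ≈ 0.860

d = 1/p = 1000/115 mas = 8.696 pc
M = m − 5 log₁₀ d + 5 = 4.69 − 5·0.9393 + 5 = 4.993
M − M_☉ = 4.993 − 4.83 = 0.163
L/L_☉ = 10^(−0.4 × 0.163) = 0.8602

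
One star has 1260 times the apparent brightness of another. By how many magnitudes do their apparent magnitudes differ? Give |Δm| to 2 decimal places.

Pogson: Δm = −2.5 log₁₀(ratio) = −2.5 log₁₀(1260) = −2.5 × 3.1004 = -7.751

|Δm| ≈ 7.75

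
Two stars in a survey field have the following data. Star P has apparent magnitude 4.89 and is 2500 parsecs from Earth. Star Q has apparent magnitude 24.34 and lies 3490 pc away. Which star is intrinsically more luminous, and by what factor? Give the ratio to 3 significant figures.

Star P is more luminous, by a factor of 3.09×10^7.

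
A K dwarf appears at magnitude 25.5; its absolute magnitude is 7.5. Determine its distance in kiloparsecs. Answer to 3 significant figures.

d ≈ 39.8 kpc

μ = m − M = 18.000
m − M = 5 log₁₀ d − 5
log₁₀ d = (m − M)/5 + 1 = 4.6000
d = 10^4.6000 = 39810 pc
= 39.81 kpc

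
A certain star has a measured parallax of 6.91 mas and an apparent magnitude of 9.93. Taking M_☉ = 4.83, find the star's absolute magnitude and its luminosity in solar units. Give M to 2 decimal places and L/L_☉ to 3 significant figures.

d = 1/p = 1000/6.91 mas = 144.7 pc
M = m − 5 log₁₀ d + 5 = 9.93 − 5·2.1605 + 5 = 4.127
M − M_☉ = 4.127 − 4.83 = -0.703
L/L_☉ = 10^(−0.4 × -0.703) = 1.910

M ≈ 4.13; L/L_☉ ≈ 1.91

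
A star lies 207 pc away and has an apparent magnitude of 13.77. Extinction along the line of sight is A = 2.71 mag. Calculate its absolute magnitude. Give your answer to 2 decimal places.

M ≈ 4.48

5 log₁₀(d/10 pc) = 5 log₁₀(207.0) − 5 = 6.580
M = m − 5 log₁₀(d/10) − A = 13.77 − 6.580 − 2.71 = 4.480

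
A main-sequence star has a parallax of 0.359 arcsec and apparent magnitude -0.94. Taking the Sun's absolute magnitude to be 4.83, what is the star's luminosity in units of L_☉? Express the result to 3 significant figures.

L/L_☉ ≈ 15.8

d = 1/p = 1/0.359″ = 2.786 pc
M = m − 5 log₁₀ d + 5 = -0.94 − 5·0.4449 + 5 = 1.835
M − M_☉ = 1.835 − 4.83 = -2.995
L/L_☉ = 10^(−0.4 × -2.995) = 15.77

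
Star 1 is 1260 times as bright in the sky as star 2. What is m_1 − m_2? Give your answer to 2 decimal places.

m_1 − m_2 ≈ -7.75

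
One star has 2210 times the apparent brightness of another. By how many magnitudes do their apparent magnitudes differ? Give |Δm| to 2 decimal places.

|Δm| ≈ 8.36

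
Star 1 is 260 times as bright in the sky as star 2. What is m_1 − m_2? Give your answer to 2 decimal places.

Pogson: Δm = −2.5 log₁₀(ratio) = −2.5 log₁₀(260) = −2.5 × 2.4150 = -6.037
Star 1 is brighter, so it has the smaller magnitude: the difference is negative.

m_1 − m_2 ≈ -6.04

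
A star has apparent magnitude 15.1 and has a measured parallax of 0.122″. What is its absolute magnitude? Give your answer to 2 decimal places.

M ≈ 15.53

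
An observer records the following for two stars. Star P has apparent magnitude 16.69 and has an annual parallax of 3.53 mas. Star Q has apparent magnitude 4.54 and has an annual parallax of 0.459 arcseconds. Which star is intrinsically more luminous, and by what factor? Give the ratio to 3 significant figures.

Star Q is more luminous, by a factor of 4.28.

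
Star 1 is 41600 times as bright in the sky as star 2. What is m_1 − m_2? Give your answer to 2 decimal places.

m_1 − m_2 ≈ -11.55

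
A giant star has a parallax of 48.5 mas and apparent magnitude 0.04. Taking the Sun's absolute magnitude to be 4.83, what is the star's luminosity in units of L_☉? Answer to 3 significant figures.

L/L_☉ ≈ 350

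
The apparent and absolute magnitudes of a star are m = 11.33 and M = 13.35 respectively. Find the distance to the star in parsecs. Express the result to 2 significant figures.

Distance modulus: m − M = 11.33 − (13.35) = -2.020
m − M = 5 log₁₀ d − 5
log₁₀ d = (m − M)/5 + 1 = 0.5960
d = 10^0.5960 = 3.945 pc

d ≈ 3.9 pc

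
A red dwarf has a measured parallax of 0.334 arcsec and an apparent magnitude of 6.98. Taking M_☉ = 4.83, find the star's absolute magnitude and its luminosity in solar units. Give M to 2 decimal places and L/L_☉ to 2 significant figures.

d = 1/p = 1/0.334″ = 2.994 pc
M = m − 5 log₁₀ d + 5 = 6.98 − 5·0.4763 + 5 = 9.599
M − M_☉ = 9.599 − 4.83 = 4.769
L/L_☉ = 10^(−0.4 × 4.769) = 0.01237

M ≈ 9.60; L/L_☉ ≈ 0.012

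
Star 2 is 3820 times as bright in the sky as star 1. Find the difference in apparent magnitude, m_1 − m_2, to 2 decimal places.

Pogson: Δm = −2.5 log₁₀(ratio) = −2.5 log₁₀(3820) = −2.5 × 3.5821 = -8.955
Star 2 is brighter so has the smaller magnitude: m_1 − m_2 is positive.

m_1 − m_2 ≈ 8.96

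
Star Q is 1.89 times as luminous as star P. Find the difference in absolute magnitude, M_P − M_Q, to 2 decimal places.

M_P − M_Q ≈ 0.69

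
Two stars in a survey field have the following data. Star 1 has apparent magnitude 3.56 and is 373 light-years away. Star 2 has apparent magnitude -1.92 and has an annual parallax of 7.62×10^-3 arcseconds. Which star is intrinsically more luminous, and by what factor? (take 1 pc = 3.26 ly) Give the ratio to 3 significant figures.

Star 2 is more luminous, by a factor of 205.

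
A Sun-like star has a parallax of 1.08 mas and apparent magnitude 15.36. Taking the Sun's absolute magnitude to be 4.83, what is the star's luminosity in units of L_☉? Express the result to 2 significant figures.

L/L_☉ ≈ 0.53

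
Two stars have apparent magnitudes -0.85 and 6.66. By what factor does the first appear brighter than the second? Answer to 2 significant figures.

Δm = -0.85 − (6.66) = -7.51
Flux ratio = 10^(−0.4 Δm) = 10^(−0.4 × -7.51) = 10^3.004 = 1009

1000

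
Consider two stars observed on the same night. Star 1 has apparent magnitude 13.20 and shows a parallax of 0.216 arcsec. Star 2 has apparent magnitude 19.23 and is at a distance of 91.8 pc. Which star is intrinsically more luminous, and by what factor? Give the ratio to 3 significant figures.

Star 2 is more luminous, by a factor of 1.52.

Star 1: d = 1/p = 1/0.216″ = 4.630 pc
Star 1: M = m − 5 log₁₀ d + 5 = 13.20 − 5·0.6655 + 5 = 14.872
Star 2: M = m − 5 log₁₀ d + 5 = 19.23 − 5·1.9628 + 5 = 14.416
ΔM = M_1 − M_2 = 14.872 − (14.416) = 0.456; smaller M is more luminous → Star 2.
L ratio = 10^(0.4 |ΔM|) = 10^0.183 = 1.523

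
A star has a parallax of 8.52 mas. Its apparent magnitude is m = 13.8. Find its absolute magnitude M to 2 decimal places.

M ≈ 8.45

p = 8.52 mas = 8.52×10^-3″ → d = 1/p = 117.4 pc
5 log₁₀(d/10 pc) = 5 log₁₀(117.4) − 5 = 5.348
M = m − 5 log₁₀(d/10) = 13.8 − 5.348 = 8.452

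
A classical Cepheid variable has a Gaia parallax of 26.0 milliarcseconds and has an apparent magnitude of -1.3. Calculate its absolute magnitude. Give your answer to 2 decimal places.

M ≈ -4.23

p = 26.0 mas = 0.0260″ → d = 1/p = 38.46 pc
5 log₁₀(d/10 pc) = 5 log₁₀(38.46) − 5 = 2.925
M = m − 5 log₁₀(d/10) = -1.3 − 2.925 = -4.225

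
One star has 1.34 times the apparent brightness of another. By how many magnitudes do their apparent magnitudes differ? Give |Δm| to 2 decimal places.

|Δm| ≈ 0.32

Pogson: Δm = −2.5 log₁₀(ratio) = −2.5 log₁₀(1.34) = −2.5 × 0.1271 = -0.318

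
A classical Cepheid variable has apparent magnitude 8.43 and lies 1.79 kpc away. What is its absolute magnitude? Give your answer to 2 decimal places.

d = 1.79 kpc = 1790 pc
5 log₁₀(d/10 pc) = 5 log₁₀(1790) − 5 = 11.264
M = m − 5 log₁₀(d/10) = 8.43 − 11.264 = -2.834

M ≈ -2.83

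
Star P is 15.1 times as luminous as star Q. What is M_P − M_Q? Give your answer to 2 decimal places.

M_P − M_Q ≈ -2.95

Pogson: ΔM = −2.5 log₁₀(ratio) = −2.5 log₁₀(15.1) = −2.5 × 1.1790 = -2.947
Star P is brighter, so it has the smaller magnitude: the difference is negative.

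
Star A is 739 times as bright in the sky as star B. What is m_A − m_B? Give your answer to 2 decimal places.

Pogson: Δm = −2.5 log₁₀(ratio) = −2.5 log₁₀(739) = −2.5 × 2.8686 = -7.172
Star A is brighter, so it has the smaller magnitude: the difference is negative.

m_A − m_B ≈ -7.17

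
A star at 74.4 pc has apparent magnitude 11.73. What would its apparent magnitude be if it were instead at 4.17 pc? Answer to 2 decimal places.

m ≈ 5.47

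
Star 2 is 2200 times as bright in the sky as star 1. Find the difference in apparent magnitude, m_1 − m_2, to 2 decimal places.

Pogson: Δm = −2.5 log₁₀(ratio) = −2.5 log₁₀(2200) = −2.5 × 3.3424 = -8.356
Star 2 is brighter so has the smaller magnitude: m_1 − m_2 is positive.

m_1 − m_2 ≈ 8.36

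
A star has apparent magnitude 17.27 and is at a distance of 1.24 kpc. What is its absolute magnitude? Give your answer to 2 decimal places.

M ≈ 6.80

d = 1.24 kpc = 1240 pc
5 log₁₀(d/10 pc) = 5 log₁₀(1240) − 5 = 10.467
M = m − 5 log₁₀(d/10) = 17.27 − 10.467 = 6.803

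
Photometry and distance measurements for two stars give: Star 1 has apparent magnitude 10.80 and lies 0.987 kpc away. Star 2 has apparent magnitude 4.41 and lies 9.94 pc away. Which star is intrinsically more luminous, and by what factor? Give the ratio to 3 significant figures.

Star 1: d = 0.987 kpc = 987.0 pc
Star 1: M = m − 5 log₁₀ d + 5 = 10.80 − 5·2.9943 + 5 = 0.828
Star 2: M = m − 5 log₁₀ d + 5 = 4.41 − 5·0.9974 + 5 = 4.423
ΔM = M_1 − M_2 = 0.828 − (4.423) = -3.595; smaller M is more luminous → Star 1.
L ratio = 10^(0.4 |ΔM|) = 10^1.438 = 27.41

Star 1 is more luminous, by a factor of 27.4.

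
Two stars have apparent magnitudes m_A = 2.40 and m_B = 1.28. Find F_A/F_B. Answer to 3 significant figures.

F_A/F_B ≈ 0.356

Magnitude difference = 1.12
Flux ratio = 10^(−0.4 Δm) = 10^(−0.4 × 1.12) = 10^-0.448 = 0.3565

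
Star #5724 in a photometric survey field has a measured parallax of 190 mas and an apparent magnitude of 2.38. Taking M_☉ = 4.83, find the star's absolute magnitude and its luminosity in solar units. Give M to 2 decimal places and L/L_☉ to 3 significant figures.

d = 1/p = 1000/190 mas = 5.263 pc
M = m − 5 log₁₀ d + 5 = 2.38 − 5·0.7212 + 5 = 3.774
M − M_☉ = 3.774 − 4.83 = -1.056
L/L_☉ = 10^(−0.4 × -1.056) = 2.645

M ≈ 3.77; L/L_☉ ≈ 2.65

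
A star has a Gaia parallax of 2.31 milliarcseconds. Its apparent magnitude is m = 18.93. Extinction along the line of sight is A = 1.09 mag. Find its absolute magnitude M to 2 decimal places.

M ≈ 9.66

p = 2.31 mas = 2.31×10^-3″ → d = 1/p = 432.9 pc
5 log₁₀(d/10 pc) = 5 log₁₀(432.9) − 5 = 8.182
M = m − 5 log₁₀(d/10) − A = 18.93 − 8.182 − 1.09 = 9.658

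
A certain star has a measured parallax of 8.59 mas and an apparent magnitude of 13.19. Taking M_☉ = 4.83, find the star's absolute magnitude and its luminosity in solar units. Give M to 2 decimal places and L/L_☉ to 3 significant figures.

M ≈ 7.86; L/L_☉ ≈ 0.0614

d = 1/p = 1000/8.59 mas = 116.4 pc
M = m − 5 log₁₀ d + 5 = 13.19 − 5·2.0660 + 5 = 7.860
M − M_☉ = 7.860 − 4.83 = 3.030
L/L_☉ = 10^(−0.4 × 3.030) = 0.06138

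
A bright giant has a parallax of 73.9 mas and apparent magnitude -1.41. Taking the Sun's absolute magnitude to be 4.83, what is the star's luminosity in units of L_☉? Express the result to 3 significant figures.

L/L_☉ ≈ 574

d = 1/p = 1000/73.9 mas = 13.53 pc
M = m − 5 log₁₀ d + 5 = -1.41 − 5·1.1314 + 5 = -2.067
M − M_☉ = -2.067 − 4.83 = -6.897
L/L_☉ = 10^(−0.4 × -6.897) = 573.7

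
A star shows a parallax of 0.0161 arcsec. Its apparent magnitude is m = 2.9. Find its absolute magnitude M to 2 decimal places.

M ≈ -1.07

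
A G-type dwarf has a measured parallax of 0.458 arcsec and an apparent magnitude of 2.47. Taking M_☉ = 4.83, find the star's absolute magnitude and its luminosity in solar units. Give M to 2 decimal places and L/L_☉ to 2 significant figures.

d = 1/p = 1/0.458″ = 2.183 pc
M = m − 5 log₁₀ d + 5 = 2.47 − 5·0.3391 + 5 = 5.774
M − M_☉ = 5.774 − 4.83 = 0.944
L/L_☉ = 10^(−0.4 × 0.944) = 0.4191

M ≈ 5.77; L/L_☉ ≈ 0.42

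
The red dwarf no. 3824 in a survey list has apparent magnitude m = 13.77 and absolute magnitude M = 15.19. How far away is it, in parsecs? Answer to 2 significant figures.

Distance modulus: m − M = 13.77 − (15.19) = -1.420
m − M = 5 log₁₀ d − 5
log₁₀ d = (m − M)/5 + 1 = 0.7160
d = 10^0.7160 = 5.200 pc

d ≈ 5.2 pc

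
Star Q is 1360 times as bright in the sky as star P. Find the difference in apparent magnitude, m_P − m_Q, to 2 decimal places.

Pogson: Δm = −2.5 log₁₀(ratio) = −2.5 log₁₀(1360) = −2.5 × 3.1335 = -7.834
Star Q is brighter so has the smaller magnitude: m_P − m_Q is positive.

m_P − m_Q ≈ 7.83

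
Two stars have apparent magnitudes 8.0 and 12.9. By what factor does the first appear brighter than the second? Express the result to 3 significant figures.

91.2

Magnitude difference = -4.9
Flux ratio = 10^(−0.4 Δm) = 10^(−0.4 × -4.9) = 10^1.960 = 91.20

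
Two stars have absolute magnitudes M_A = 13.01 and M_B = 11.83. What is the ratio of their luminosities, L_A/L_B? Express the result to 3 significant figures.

L_A/L_B ≈ 0.337

ΔM = M_A − M_B = 1.18
L_A/L_B = 10^(−0.4 ΔM) = 10^-0.472 = 0.3373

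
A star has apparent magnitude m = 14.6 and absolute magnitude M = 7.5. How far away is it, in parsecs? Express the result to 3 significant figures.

d ≈ 263 pc

Distance modulus: m − M = 14.6 − (7.5) = 7.100
m − M = 5 log₁₀ d − 5
log₁₀ d = (m − M)/5 + 1 = 2.4200
d = 10^2.4200 = 263.0 pc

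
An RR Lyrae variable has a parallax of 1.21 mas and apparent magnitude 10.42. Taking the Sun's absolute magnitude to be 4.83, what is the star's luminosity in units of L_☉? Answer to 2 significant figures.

L/L_☉ ≈ 40

d = 1/p = 1000/1.21 mas = 826.4 pc
M = m − 5 log₁₀ d + 5 = 10.42 − 5·2.9172 + 5 = 0.834
M − M_☉ = 0.834 − 4.83 = -3.996
L/L_☉ = 10^(−0.4 × -3.996) = 39.67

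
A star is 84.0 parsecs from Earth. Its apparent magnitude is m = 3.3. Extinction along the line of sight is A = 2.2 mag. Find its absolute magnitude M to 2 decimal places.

M ≈ -3.52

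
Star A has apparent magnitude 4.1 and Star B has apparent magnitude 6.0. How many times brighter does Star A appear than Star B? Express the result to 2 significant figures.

5.8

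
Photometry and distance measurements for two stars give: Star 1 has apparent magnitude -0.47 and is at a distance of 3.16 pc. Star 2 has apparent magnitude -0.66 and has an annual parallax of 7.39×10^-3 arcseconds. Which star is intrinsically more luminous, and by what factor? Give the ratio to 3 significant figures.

Star 2 is more luminous, by a factor of 2180.

Star 1: M = m − 5 log₁₀ d + 5 = -0.47 − 5·0.4997 + 5 = 2.032
Star 2: d = 1/p = 1/7.39×10^-3″ = 135.3 pc
Star 2: M = m − 5 log₁₀ d + 5 = -0.66 − 5·2.1314 + 5 = -6.317
ΔM = M_1 − M_2 = 2.032 − (-6.317) = 8.348; smaller M is more luminous → Star 2.
L ratio = 10^(0.4 |ΔM|) = 10^3.339 = 2184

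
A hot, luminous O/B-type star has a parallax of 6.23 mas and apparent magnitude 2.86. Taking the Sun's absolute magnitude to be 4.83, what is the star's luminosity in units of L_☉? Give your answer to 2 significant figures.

L/L_☉ ≈ 1600

d = 1/p = 1000/6.23 mas = 160.5 pc
M = m − 5 log₁₀ d + 5 = 2.86 − 5·2.2055 + 5 = -3.168
M − M_☉ = -3.168 − 4.83 = -7.998
L/L_☉ = 10^(−0.4 × -7.998) = 1581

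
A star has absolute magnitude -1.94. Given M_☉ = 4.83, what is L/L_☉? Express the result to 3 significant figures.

L/L_☉ ≈ 511

M − M_☉ = -1.94 − 4.83 = -6.770
L/L_☉ = 10^(−0.4 (M − M_☉)) = 10^2.708 = 510.5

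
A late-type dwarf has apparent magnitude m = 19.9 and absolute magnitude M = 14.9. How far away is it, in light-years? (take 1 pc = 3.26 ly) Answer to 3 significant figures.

d ≈ 326 ly

Distance modulus: m − M = 19.9 − (14.9) = 5.000
m − M = 5 log₁₀ d − 5
log₁₀ d = (m − M)/5 + 1 = 2.0000
d = 10^2.0000 = 100.0 pc
= 326.0 ly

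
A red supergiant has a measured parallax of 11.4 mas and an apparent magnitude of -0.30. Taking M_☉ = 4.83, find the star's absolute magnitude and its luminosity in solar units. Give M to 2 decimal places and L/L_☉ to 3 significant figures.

d = 1/p = 1000/11.4 mas = 87.72 pc
M = m − 5 log₁₀ d + 5 = -0.30 − 5·1.9431 + 5 = -5.015
M − M_☉ = -5.015 − 4.83 = -9.845
L/L_☉ = 10^(−0.4 × -9.845) = 8673

M ≈ -5.02; L/L_☉ ≈ 8670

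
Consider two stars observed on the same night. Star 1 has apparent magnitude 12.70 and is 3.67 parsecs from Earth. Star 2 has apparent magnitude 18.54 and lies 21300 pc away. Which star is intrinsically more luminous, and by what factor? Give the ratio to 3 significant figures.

Star 1: M = m − 5 log₁₀ d + 5 = 12.70 − 5·0.5647 + 5 = 14.877
Star 2: M = m − 5 log₁₀ d + 5 = 18.54 − 5·4.3284 + 5 = 1.898
ΔM = M_1 − M_2 = 14.877 − (1.898) = 12.979; smaller M is more luminous → Star 2.
L ratio = 10^(0.4 |ΔM|) = 10^5.191 = 155400

Star 2 is more luminous, by a factor of 155000.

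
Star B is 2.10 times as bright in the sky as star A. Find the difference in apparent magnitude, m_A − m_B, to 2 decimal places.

m_A − m_B ≈ 0.81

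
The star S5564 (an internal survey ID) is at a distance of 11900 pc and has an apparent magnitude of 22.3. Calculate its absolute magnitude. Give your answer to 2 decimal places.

5 log₁₀(d/10 pc) = 5 log₁₀(11900) − 5 = 15.378
M = m − 5 log₁₀(d/10) = 22.3 − 15.378 = 6.922

M ≈ 6.92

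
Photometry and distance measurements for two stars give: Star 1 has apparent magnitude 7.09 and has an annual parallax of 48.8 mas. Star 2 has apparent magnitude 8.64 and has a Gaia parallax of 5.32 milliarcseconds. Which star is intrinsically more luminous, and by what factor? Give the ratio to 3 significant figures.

Star 1: p = 48.8 mas = 0.0488″ → d = 1/p = 20.49 pc
Star 1: M = m − 5 log₁₀ d + 5 = 7.09 − 5·1.3116 + 5 = 5.532
Star 2: p = 5.32 mas = 5.32×10^-3″ → d = 1/p = 188.0 pc
Star 2: M = m − 5 log₁₀ d + 5 = 8.64 − 5·2.2741 + 5 = 2.270
ΔM = M_1 − M_2 = 5.532 − (2.270) = 3.263; smaller M is more luminous → Star 2.
L ratio = 10^(0.4 |ΔM|) = 10^1.305 = 20.18

Star 2 is more luminous, by a factor of 20.2.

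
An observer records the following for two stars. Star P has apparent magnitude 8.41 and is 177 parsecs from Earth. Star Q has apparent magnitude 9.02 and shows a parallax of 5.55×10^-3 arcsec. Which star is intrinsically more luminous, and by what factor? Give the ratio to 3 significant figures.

Star P is more luminous, by a factor of 1.69.

Star P: M = m − 5 log₁₀ d + 5 = 8.41 − 5·2.2480 + 5 = 2.170
Star Q: d = 1/p = 1/5.55×10^-3″ = 180.2 pc
Star Q: M = m − 5 log₁₀ d + 5 = 9.02 − 5·2.2557 + 5 = 2.741
ΔM = M_P − M_Q = 2.170 − (2.741) = -0.571; smaller M is more luminous → Star P.
L ratio = 10^(0.4 |ΔM|) = 10^0.229 = 1.693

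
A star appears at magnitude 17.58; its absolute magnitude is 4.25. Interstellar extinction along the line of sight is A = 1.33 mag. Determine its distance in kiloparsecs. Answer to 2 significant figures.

d ≈ 2.5 kpc

m − M = 5 log₁₀(d/10 pc) + A  ⇒  17.58 − (4.25) − 1.33 = 5 log₁₀(d/10)
12.000 = 5 log₁₀(d/10)
log₁₀ d = (m − M − A)/5 + 1 = 3.4000
d = 10^3.4000 = 2512 pc
= 2.512 kpc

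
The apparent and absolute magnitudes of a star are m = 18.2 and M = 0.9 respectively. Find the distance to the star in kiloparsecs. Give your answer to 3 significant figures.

μ = m − M = 17.300
m − M = 5 log₁₀ d − 5
log₁₀ d = (m − M)/5 + 1 = 4.4600
d = 10^4.4600 = 28840 pc
= 28.84 kpc

d ≈ 28.8 kpc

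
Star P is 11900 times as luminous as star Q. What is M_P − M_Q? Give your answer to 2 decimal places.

Pogson: ΔM = −2.5 log₁₀(ratio) = −2.5 log₁₀(11900) = −2.5 × 4.0755 = -10.189
Star P is brighter, so it has the smaller magnitude: the difference is negative.

M_P − M_Q ≈ -10.19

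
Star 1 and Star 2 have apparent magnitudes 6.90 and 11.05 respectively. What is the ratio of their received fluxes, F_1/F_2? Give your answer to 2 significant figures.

F_1/F_2 ≈ 46

Magnitude difference = -4.15
Flux ratio = 10^(−0.4 Δm) = 10^(−0.4 × -4.15) = 10^1.660 = 45.71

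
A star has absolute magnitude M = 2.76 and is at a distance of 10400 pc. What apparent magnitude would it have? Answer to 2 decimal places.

m ≈ 17.85

m = M + 5 log₁₀ d − 5 = 2.76 + 5·4.0170 − 5 = 17.845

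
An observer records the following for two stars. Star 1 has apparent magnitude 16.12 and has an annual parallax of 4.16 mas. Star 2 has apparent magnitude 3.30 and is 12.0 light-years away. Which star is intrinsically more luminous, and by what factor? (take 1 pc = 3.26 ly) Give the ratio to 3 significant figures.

Star 2 is more luminous, by a factor of 31.5.

Star 1: p = 4.16 mas = 4.16×10^-3″ → d = 1/p = 240.4 pc
Star 1: M = m − 5 log₁₀ d + 5 = 16.12 − 5·2.3809 + 5 = 9.215
Star 2: d = 12.0 ly / 3.26 = 3.681 pc
Star 2: M = m − 5 log₁₀ d + 5 = 3.30 − 5·0.5660 + 5 = 5.470
ΔM = M_1 − M_2 = 9.215 − (5.470) = 3.745; smaller M is more luminous → Star 2.
L ratio = 10^(0.4 |ΔM|) = 10^1.498 = 31.49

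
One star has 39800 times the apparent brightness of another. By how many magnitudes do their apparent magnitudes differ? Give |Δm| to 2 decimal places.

Pogson: Δm = −2.5 log₁₀(ratio) = −2.5 log₁₀(39800) = −2.5 × 4.5999 = -11.500

|Δm| ≈ 11.50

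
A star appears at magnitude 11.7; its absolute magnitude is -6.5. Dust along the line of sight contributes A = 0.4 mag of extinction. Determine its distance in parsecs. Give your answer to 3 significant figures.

d ≈ 36300 pc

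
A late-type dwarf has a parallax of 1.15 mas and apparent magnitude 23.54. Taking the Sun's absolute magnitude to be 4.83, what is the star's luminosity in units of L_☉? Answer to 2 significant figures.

L/L_☉ ≈ 2.5×10^-4

d = 1/p = 1000/1.15 mas = 869.6 pc
M = m − 5 log₁₀ d + 5 = 23.54 − 5·2.9393 + 5 = 13.843
M − M_☉ = 13.843 − 4.83 = 9.013
L/L_☉ = 10^(−0.4 × 9.013) = 2.481×10^-4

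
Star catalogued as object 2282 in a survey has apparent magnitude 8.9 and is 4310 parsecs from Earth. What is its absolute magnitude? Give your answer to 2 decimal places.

M ≈ -4.27

5 log₁₀(d/10 pc) = 5 log₁₀(4310) − 5 = 13.172
M = m − 5 log₁₀(d/10) = 8.9 − 13.172 = -4.272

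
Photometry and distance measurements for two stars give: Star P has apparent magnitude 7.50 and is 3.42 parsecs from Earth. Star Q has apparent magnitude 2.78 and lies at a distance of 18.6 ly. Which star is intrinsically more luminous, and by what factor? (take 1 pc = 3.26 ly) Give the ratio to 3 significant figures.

Star P: M = m − 5 log₁₀ d + 5 = 7.50 − 5·0.5340 + 5 = 9.830
Star Q: d = 18.6 ly / 3.26 = 5.706 pc
Star Q: M = m − 5 log₁₀ d + 5 = 2.78 − 5·0.7563 + 5 = 3.999
ΔM = M_P − M_Q = 9.830 − (3.999) = 5.831; smaller M is more luminous → Star Q.
L ratio = 10^(0.4 |ΔM|) = 10^2.333 = 215.0

Star Q is more luminous, by a factor of 215.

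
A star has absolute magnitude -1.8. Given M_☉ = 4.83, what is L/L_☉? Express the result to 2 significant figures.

L/L_☉ ≈ 450

M − M_☉ = -1.8 − 4.83 = -6.630
L/L_☉ = 10^(−0.4 (M − M_☉)) = 10^2.652 = 448.7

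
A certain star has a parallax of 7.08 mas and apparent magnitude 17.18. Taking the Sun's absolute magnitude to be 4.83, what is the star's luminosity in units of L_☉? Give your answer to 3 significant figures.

L/L_☉ ≈ 2.29×10^-3

d = 1/p = 1000/7.08 mas = 141.2 pc
M = m − 5 log₁₀ d + 5 = 17.18 − 5·2.1500 + 5 = 11.430
M − M_☉ = 11.430 − 4.83 = 6.600
L/L_☉ = 10^(−0.4 × 6.600) = 2.291×10^-3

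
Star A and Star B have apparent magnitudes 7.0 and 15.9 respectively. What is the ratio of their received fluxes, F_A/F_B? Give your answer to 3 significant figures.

F_A/F_B ≈ 3630

Δm = 7.0 − (15.9) = -8.9
Flux ratio = 10^(−0.4 Δm) = 10^(−0.4 × -8.9) = 10^3.560 = 3631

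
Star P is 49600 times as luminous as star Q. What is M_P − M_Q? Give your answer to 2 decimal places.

M_P − M_Q ≈ -11.74

Pogson: ΔM = −2.5 log₁₀(ratio) = −2.5 log₁₀(49600) = −2.5 × 4.6955 = -11.739
Star P is brighter, so it has the smaller magnitude: the difference is negative.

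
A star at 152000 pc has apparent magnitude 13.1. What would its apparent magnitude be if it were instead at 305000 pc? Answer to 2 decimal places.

m ≈ 14.61

Flux ∝ 1/d², so Δm = 5 log₁₀(d₂/d₁) = 5 log₁₀(305000/152000) = 1.512
m₂ = m₁ + Δm = 13.1 + (1.512) = 14.612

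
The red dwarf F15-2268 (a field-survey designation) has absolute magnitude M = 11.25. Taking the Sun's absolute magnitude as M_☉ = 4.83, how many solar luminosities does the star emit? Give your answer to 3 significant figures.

L/L_☉ ≈ 2.70×10^-3

M − M_☉ = 11.25 − 4.83 = 6.420
L/L_☉ = 10^(−0.4 (M − M_☉)) = 10^-2.568 = 2.704×10^-3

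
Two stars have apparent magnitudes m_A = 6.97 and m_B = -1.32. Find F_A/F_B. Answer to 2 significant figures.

F_A/F_B ≈ 4.8×10^-4

Δm = 6.97 − (-1.32) = 8.29
Flux ratio = 10^(−0.4 Δm) = 10^(−0.4 × 8.29) = 10^-3.316 = 4.831×10^-4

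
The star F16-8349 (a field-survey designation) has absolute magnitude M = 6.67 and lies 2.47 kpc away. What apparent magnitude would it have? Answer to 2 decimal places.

m ≈ 18.63

d = 2.47 kpc = 2470 pc
m = M + 5 log₁₀ d − 5 = 6.67 + 5·3.3927 − 5 = 18.633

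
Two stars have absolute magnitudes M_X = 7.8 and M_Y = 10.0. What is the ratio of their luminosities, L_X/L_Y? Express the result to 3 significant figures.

L_X/L_Y ≈ 7.59

ΔM = M_X − M_Y = -2.2
L_X/L_Y = 10^(−0.4 ΔM) = 10^0.880 = 7.586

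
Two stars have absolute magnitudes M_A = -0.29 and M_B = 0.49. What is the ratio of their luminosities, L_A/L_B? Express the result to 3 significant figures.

ΔM = M_A − M_B = -0.78
L_A/L_B = 10^(−0.4 ΔM) = 10^0.312 = 2.051

L_A/L_B ≈ 2.05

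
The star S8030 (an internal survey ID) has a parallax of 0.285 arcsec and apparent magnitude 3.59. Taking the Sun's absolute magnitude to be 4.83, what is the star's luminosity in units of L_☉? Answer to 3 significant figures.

L/L_☉ ≈ 0.386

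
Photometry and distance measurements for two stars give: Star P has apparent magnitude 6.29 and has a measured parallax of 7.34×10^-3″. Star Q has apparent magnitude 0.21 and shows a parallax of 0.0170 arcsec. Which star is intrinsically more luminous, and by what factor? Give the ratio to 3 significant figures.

Star Q is more luminous, by a factor of 50.4.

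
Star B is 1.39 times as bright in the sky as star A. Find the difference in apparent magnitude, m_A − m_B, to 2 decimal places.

m_A − m_B ≈ 0.36

Pogson: Δm = −2.5 log₁₀(ratio) = −2.5 log₁₀(1.39) = −2.5 × 0.1430 = -0.358
Star B is brighter so has the smaller magnitude: m_A − m_B is positive.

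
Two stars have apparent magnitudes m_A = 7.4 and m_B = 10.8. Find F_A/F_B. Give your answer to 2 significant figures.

Magnitude difference = -3.4
Flux ratio = 10^(−0.4 Δm) = 10^(−0.4 × -3.4) = 10^1.360 = 22.91

F_A/F_B ≈ 23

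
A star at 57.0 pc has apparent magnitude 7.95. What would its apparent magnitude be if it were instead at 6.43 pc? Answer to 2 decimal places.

m ≈ 3.21

Flux ∝ 1/d², so Δm = 5 log₁₀(d₂/d₁) = 5 log₁₀(6.43/57.0) = -4.738
m₂ = m₁ + Δm = 7.95 + (-4.738) = 3.212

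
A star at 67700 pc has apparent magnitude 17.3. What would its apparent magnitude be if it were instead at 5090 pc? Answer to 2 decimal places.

m ≈ 11.68

Flux ∝ 1/d², so Δm = 5 log₁₀(d₂/d₁) = 5 log₁₀(5090/67700) = -5.619
m₂ = m₁ + Δm = 17.3 + (-5.619) = 11.681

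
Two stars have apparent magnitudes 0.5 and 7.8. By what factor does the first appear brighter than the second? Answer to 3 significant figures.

Δm = 0.5 − (7.8) = -7.3
Flux ratio = 10^(−0.4 Δm) = 10^(−0.4 × -7.3) = 10^2.920 = 831.8

832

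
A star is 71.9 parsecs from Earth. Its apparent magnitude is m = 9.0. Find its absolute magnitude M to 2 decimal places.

5 log₁₀(d/10 pc) = 5 log₁₀(71.90) − 5 = 4.284
M = m − 5 log₁₀(d/10) = 9.0 − 4.284 = 4.716

M ≈ 4.72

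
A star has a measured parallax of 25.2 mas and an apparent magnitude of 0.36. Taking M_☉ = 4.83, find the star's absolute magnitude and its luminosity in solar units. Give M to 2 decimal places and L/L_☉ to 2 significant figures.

d = 1/p = 1000/25.2 mas = 39.68 pc
M = m − 5 log₁₀ d + 5 = 0.36 − 5·1.5986 + 5 = -2.633
M − M_☉ = -2.633 − 4.83 = -7.463
L/L_☉ = 10^(−0.4 × -7.463) = 966.5

M ≈ -2.63; L/L_☉ ≈ 970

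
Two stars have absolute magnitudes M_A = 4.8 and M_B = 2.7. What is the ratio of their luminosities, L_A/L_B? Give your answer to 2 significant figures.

L_A/L_B ≈ 0.14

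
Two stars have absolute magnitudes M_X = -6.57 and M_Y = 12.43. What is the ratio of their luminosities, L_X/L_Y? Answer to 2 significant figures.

L_X/L_Y ≈ 4.0×10^7

ΔM = M_X − M_Y = -19.00
L_X/L_Y = 10^(−0.4 ΔM) = 10^7.600 = 3.981×10^7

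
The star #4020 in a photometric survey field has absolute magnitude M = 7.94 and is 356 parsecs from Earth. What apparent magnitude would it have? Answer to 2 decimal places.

m ≈ 15.70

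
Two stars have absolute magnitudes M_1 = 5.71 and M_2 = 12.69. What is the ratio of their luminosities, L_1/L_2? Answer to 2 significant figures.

L_1/L_2 ≈ 620

ΔM = M_1 − M_2 = -6.98
L_1/L_2 = 10^(−0.4 ΔM) = 10^2.792 = 619.4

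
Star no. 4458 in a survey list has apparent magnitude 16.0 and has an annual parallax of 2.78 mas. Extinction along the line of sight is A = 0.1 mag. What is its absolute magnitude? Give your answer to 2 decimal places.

M ≈ 8.12

p = 2.78 mas = 2.78×10^-3″ → d = 1/p = 359.7 pc
5 log₁₀(d/10 pc) = 5 log₁₀(359.7) − 5 = 7.780
M = m − 5 log₁₀(d/10) − A = 16.0 − 7.780 − 0.1 = 8.120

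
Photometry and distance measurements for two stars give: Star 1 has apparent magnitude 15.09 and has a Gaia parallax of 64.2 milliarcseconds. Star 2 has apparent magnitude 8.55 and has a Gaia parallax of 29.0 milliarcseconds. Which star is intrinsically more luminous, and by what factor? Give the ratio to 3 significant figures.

Star 1: p = 64.2 mas = 0.0642″ → d = 1/p = 15.58 pc
Star 1: M = m − 5 log₁₀ d + 5 = 15.09 − 5·1.1925 + 5 = 14.128
Star 2: p = 29.0 mas = 0.0290″ → d = 1/p = 34.48 pc
Star 2: M = m − 5 log₁₀ d + 5 = 8.55 − 5·1.5376 + 5 = 5.862
ΔM = M_1 − M_2 = 14.128 − (5.862) = 8.266; smaller M is more luminous → Star 2.
L ratio = 10^(0.4 |ΔM|) = 10^3.306 = 2024

Star 2 is more luminous, by a factor of 2020.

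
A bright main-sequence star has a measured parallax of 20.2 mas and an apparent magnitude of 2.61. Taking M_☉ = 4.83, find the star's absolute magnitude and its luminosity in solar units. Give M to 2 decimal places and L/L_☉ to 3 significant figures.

M ≈ -0.86; L/L_☉ ≈ 189

d = 1/p = 1000/20.2 mas = 49.50 pc
M = m − 5 log₁₀ d + 5 = 2.61 − 5·1.6946 + 5 = -0.863
M − M_☉ = -0.863 − 4.83 = -5.693
L/L_☉ = 10^(−0.4 × -5.693) = 189.4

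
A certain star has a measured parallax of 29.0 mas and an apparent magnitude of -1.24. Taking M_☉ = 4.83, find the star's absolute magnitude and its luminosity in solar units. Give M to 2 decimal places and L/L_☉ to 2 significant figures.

M ≈ -3.93; L/L_☉ ≈ 3200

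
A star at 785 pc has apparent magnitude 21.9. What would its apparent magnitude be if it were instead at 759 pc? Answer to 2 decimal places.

m ≈ 21.83

Flux ∝ 1/d², so Δm = 5 log₁₀(d₂/d₁) = 5 log₁₀(759/785) = -0.073
m₂ = m₁ + Δm = 21.9 + (-0.073) = 21.827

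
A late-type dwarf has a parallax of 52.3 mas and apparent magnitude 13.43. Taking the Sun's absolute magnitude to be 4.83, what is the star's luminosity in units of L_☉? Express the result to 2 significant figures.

L/L_☉ ≈ 1.3×10^-3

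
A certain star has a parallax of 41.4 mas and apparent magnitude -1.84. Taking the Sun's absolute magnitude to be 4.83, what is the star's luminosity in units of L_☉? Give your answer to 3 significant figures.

L/L_☉ ≈ 2720

d = 1/p = 1000/41.4 mas = 24.15 pc
M = m − 5 log₁₀ d + 5 = -1.84 − 5·1.3830 + 5 = -3.755
M − M_☉ = -3.755 − 4.83 = -8.585
L/L_☉ = 10^(−0.4 × -8.585) = 2716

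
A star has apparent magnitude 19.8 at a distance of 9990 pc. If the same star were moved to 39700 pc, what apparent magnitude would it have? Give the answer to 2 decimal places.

m ≈ 22.80

Flux ∝ 1/d², so Δm = 5 log₁₀(d₂/d₁) = 5 log₁₀(39700/9990) = 2.996
m₂ = m₁ + Δm = 19.8 + (2.996) = 22.796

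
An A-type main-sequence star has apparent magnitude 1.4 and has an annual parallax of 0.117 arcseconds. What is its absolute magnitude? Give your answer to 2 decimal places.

M ≈ 1.74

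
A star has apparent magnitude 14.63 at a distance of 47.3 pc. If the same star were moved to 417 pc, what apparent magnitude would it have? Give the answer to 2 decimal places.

m ≈ 19.36

Flux ∝ 1/d², so Δm = 5 log₁₀(d₂/d₁) = 5 log₁₀(417/47.3) = 4.726
m₂ = m₁ + Δm = 14.63 + (4.726) = 19.356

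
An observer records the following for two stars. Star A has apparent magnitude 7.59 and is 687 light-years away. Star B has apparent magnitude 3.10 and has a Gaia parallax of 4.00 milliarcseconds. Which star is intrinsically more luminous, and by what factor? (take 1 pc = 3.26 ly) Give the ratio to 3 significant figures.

Star B is more luminous, by a factor of 88.0.

Star A: d = 687 ly / 3.26 = 210.7 pc
Star A: M = m − 5 log₁₀ d + 5 = 7.59 − 5·2.3237 + 5 = 0.971
Star B: p = 4.00 mas = 4.00×10^-3″ → d = 1/p = 250.0 pc
Star B: M = m − 5 log₁₀ d + 5 = 3.10 − 5·2.3979 + 5 = -3.890
ΔM = M_A − M_B = 0.971 − (-3.890) = 4.861; smaller M is more luminous → Star B.
L ratio = 10^(0.4 |ΔM|) = 10^1.944 = 87.98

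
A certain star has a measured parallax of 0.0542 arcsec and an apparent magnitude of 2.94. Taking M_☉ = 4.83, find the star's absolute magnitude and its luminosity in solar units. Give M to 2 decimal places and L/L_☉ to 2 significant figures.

M ≈ 1.61; L/L_☉ ≈ 19

d = 1/p = 1/0.0542″ = 18.45 pc
M = m − 5 log₁₀ d + 5 = 2.94 − 5·1.2660 + 5 = 1.610
M − M_☉ = 1.610 − 4.83 = -3.220
L/L_☉ = 10^(−0.4 × -3.220) = 19.41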